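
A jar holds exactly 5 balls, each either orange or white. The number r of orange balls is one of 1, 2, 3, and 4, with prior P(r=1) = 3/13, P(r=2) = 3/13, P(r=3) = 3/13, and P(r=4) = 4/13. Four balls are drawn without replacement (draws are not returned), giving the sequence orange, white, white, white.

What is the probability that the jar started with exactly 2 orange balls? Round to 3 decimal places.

0.333

Compute the likelihood of the observed sequence for each case: P(data | r = 1) = (1/5)(4/4)(3/3)(2/2) = 1/5; P(data | r = 2) = (2/5)(3/4)(2/3)(1/2) = 1/10; P(data | r = 3) = (3/5)(2/4)(1/3)(0/2) = 0; P(data | r = 4) = (4/5)(1/4)(0/3) = 0.
Weighting by the prior gives 3/13 · 1/5 = 3/65, 3/13 · 1/10 = 3/130, 3/13 · 0 = 0, 4/13 · 0 = 0; with total 9/130.
By Bayes' rule, P(r = 2 | data) = (3/130) / (9/130) = 1/3.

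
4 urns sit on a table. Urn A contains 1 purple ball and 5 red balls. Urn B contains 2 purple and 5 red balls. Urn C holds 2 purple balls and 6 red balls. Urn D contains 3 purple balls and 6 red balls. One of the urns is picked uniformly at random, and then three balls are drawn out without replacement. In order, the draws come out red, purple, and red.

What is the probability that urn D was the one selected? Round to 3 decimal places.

Under each hypothesis, the probability of the observed sequence is: P(data | urn A) = (5/6)(1/5)(4/4) = 1/6; P(data | urn B) = (5/7)(2/6)(4/5) = 4/21; P(data | urn C) = (6/8)(2/7)(5/6) = 5/28; P(data | urn D) = (6/9)(3/8)(5/7) = 5/28.
Weighting by the prior gives 1/4 · 1/6 = 1/24, 1/4 · 4/21 = 1/21, 1/4 · 5/28 = 5/112, 1/4 · 5/28 = 5/112; summing to 5/28.
So P(urn D | data) = (5/112) / (5/28) = 1/4.

0.250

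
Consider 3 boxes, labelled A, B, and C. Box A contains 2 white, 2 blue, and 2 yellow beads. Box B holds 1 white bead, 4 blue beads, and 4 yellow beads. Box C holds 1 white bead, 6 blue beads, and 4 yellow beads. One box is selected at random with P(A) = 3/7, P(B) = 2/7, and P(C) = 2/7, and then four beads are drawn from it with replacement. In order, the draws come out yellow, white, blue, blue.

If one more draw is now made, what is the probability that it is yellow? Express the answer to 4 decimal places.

The likelihood of the observed sequence under each hypothesis: P(data | box A) = (2/6)(2/6)(2/6)(2/6) = 0.012346; P(data | box B) = (4/9)(1/9)(4/9)(4/9) = 0.0097546; P(data | box C) = (4/11)(1/11)(6/11)(6/11) = 0.0098354.
Multiplying each by its prior: 3/7 · 0.012346 = 0.005291, 2/7 · 0.0097546 = 0.002787, 2/7 · 0.0098354 = 0.0028101; with total 0.010888.
Dividing through by the total gives posterior P(box A | data) = 0.48594, P(box B | data) = 0.25597, P(box C | data) = 0.25809.
Averaging over the posterior, P(yellow next | data) = (1/3)(0.48594) + (4/9)(0.25597) + (4/11)(0.25809) = 0.3696.

0.3696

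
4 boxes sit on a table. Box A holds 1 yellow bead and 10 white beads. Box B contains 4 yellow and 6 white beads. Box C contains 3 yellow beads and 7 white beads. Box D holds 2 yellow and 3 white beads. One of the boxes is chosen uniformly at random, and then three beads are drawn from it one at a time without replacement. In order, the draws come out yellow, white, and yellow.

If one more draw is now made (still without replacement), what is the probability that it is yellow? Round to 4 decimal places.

Under each hypothesis, the probability of the observed sequence is: P(data | box A) = (1/11)(10/10)(0/9) = 0; P(data | box B) = (4/10)(6/9)(3/8) = 1/10; P(data | box C) = (3/10)(7/9)(2/8) = 7/120; P(data | box D) = (2/5)(3/4)(1/3) = 1/10.
Multiplying each by its prior: 1/4 · 0 = 0, 1/4 · 1/10 = 1/40, 1/4 · 7/120 = 7/480, 1/4 · 1/10 = 1/40; these sum to 31/480.
The posterior is then P(box A | data) = 0, P(box B | data) = 12/31, P(box C | data) = 7/31, P(box D | data) = 12/31.
So P(yellow next | data) = Σ P(yellow next | H) P(H | data) = (2/7)(12/31) + (1/7)(7/31) + (0)(12/31) = 1/7.

0.1429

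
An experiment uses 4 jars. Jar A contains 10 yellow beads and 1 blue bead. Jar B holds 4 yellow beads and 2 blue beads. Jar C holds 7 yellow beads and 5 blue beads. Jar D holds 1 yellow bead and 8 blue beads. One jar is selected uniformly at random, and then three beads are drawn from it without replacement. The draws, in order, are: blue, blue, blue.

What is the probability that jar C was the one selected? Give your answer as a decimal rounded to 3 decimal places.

0.064

For each hypothesis, P(data | H) works out to: P(data | jar A) = (1/11)(0/10) = 0; P(data | jar B) = (2/6)(1/5)(0/4) = 0; P(data | jar C) = (5/12)(4/11)(3/10) = 1/22; P(data | jar D) = (8/9)(7/8)(6/7) = 2/3.
Weighting by the prior gives 1/4 · 0 = 0, 1/4 · 0 = 0, 1/4 · 1/22 = 1/88, 1/4 · 2/3 = 1/6; these sum to 47/264.
Therefore the posterior P(jar C | data) = (1/88) / (47/264) = 3/47.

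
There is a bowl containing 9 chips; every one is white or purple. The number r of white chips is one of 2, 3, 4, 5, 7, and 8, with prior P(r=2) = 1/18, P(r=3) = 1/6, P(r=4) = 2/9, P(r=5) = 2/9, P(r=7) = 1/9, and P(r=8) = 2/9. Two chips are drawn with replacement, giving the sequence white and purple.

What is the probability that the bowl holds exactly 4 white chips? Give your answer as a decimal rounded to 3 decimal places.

0.278

For each hypothesis, P(data | H) works out to: P(data | r = 2) = (2/9)(7/9) = 14/81; P(data | r = 3) = (3/9)(6/9) = 2/9; P(data | r = 4) = (4/9)(5/9) = 20/81; P(data | r = 5) = (5/9)(4/9) = 20/81; P(data | r = 7) = (7/9)(2/9) = 14/81; P(data | r = 8) = (8/9)(1/9) = 8/81.
Weighting by the prior gives 1/18 · 14/81 = 7/729, 1/6 · 2/9 = 1/27, 2/9 · 20/81 = 40/729, 2/9 · 20/81 = 40/729, 1/9 · 14/81 = 14/729, 2/9 · 8/81 = 16/729; with total 16/81.
By Bayes' rule, P(r = 4 | data) = (40/729) / (16/81) = 5/18.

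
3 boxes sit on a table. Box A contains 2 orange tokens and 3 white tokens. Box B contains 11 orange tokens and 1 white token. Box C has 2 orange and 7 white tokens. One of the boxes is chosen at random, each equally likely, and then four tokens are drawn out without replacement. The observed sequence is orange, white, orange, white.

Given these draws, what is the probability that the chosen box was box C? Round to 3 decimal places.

0.217

The likelihood of the observed sequence under each hypothesis: P(data | box A) = (2/5)(3/4)(1/3)(2/2) = 1/10; P(data | box B) = (11/12)(1/11)(10/10)(0/9) = 0; P(data | box C) = (2/9)(7/8)(1/7)(6/6) = 1/36.
Multiplying each by its prior: 1/3 · 1/10 = 1/30, 1/3 · 0 = 0, 1/3 · 1/36 = 1/108; summing to 23/540.
Therefore the posterior P(box C | data) = (1/108) / (23/540) = 5/23.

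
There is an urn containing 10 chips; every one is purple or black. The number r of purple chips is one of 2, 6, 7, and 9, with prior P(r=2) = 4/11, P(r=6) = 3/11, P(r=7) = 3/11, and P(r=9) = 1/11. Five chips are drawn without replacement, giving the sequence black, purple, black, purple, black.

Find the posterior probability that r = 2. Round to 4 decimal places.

0.4797

Compute the likelihood of the observed sequence for each case: P(data | r = 2) = (8/10)(2/9)(7/8)(1/7)(6/6) = 0.022222; P(data | r = 6) = (4/10)(6/9)(3/8)(5/7)(2/6) = 0.02381; P(data | r = 7) = (3/10)(7/9)(2/8)(6/7)(1/6) = 0.0083333; P(data | r = 9) = (1/10)(9/9)(0/8) = 0.
The prior-weighted likelihoods are 4/11 · 0.022222 = 0.0080808, 3/11 · 0.02381 = 0.0064935, 3/11 · 0.0083333 = 0.0022727, 1/11 · 0 = 0; these sum to 0.016847.
So P(r = 2 | data) = (0.0080808) / (0.016847) = 0.47966.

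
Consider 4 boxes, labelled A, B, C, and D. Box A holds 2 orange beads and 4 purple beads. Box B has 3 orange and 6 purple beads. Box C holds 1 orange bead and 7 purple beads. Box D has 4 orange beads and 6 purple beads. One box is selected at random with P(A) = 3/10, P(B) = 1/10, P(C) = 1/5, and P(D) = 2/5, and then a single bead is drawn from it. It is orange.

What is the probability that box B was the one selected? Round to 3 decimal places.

0.105

For each hypothesis, P(data | H) works out to: P(data | box A) = (2/6) = 1/3; P(data | box B) = (3/9) = 1/3; P(data | box C) = (1/8) = 1/8; P(data | box D) = (4/10) = 2/5.
Multiplying each by its prior: 3/10 · 1/3 = 1/10, 1/10 · 1/3 = 1/30, 1/5 · 1/8 = 1/40, 2/5 · 2/5 = 4/25; with total 191/600.
By Bayes' rule, P(box B | data) = (1/30) / (191/600) = 20/191.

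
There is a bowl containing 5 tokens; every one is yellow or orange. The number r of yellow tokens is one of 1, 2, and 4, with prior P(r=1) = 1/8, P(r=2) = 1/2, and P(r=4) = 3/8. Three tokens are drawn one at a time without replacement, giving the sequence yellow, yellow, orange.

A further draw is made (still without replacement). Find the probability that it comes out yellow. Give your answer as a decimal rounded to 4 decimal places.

Under each hypothesis, the probability of the observed sequence is: P(data | r = 1) = (1/5)(0/4) = 0; P(data | r = 2) = (2/5)(1/4)(3/3) = 1/10; P(data | r = 4) = (4/5)(3/4)(1/3) = 1/5.
Weighting by the prior gives 1/8 · 0 = 0, 1/2 · 1/10 = 1/20, 3/8 · 1/5 = 3/40; with total 1/8.
The posterior is then P(r = 1 | data) = 0, P(r = 2 | data) = 2/5, P(r = 4 | data) = 3/5.
The predictive probability is P(yellow next | data) = (0)(2/5) + (1)(3/5) = 3/5.

0.6000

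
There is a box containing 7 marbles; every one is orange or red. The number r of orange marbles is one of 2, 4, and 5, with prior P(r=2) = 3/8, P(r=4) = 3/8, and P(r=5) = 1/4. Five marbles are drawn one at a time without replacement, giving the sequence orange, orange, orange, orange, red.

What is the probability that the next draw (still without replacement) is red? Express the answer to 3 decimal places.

The likelihood of the observed sequence under each hypothesis: P(data | r = 2) = (2/7)(1/6)(0/5) = 0; P(data | r = 4) = (4/7)(3/6)(2/5)(1/4)(3/3) = 1/35; P(data | r = 5) = (5/7)(4/6)(3/5)(2/4)(2/3) = 2/21.
Weighting by the prior gives 3/8 · 0 = 0, 3/8 · 1/35 = 3/280, 1/4 · 2/21 = 1/42; with total 29/840.
The posterior is then P(r = 2 | data) = 0, P(r = 4 | data) = 9/29, P(r = 5 | data) = 20/29.
So P(red next | data) = Σ P(red next | H) P(H | data) = (1)(9/29) + (1/2)(20/29) = 19/29.

0.655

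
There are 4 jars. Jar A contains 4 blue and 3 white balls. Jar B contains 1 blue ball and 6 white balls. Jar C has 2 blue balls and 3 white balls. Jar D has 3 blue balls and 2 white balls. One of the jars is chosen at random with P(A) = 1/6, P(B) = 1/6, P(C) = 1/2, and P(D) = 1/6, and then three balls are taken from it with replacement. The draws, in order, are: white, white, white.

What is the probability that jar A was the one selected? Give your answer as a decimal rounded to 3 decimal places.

The likelihood of the observed sequence under each hypothesis: P(data | jar A) = (3/7)(3/7)(3/7) = 0.078717; P(data | jar B) = (6/7)(6/7)(6/7) = 0.62974; P(data | jar C) = (3/5)(3/5)(3/5) = 0.216; P(data | jar D) = (2/5)(2/5)(2/5) = 0.064.
Multiplying each by its prior: 1/6 · 0.078717 = 0.01312, 1/6 · 0.62974 = 0.10496, 1/2 · 0.216 = 0.108, 1/6 · 0.064 = 0.010667; with total 0.23674.
Hence P(jar A | data) = (0.01312) / (0.23674) = 0.055417.

0.055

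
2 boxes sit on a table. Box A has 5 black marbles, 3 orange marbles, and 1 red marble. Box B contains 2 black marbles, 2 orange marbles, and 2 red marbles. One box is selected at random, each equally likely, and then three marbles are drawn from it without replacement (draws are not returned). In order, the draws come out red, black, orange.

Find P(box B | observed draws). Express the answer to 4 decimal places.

For each hypothesis, P(data | H) works out to: P(data | box A) = (1/9)(5/8)(3/7) = 5/168; P(data | box B) = (2/6)(2/5)(2/4) = 1/15.
Multiplying each by its prior: 1/2 · 5/168 = 5/336, 1/2 · 1/15 = 1/30; summing to 27/560.
So P(box B | data) = (1/30) / (27/560) = 56/81.

0.6914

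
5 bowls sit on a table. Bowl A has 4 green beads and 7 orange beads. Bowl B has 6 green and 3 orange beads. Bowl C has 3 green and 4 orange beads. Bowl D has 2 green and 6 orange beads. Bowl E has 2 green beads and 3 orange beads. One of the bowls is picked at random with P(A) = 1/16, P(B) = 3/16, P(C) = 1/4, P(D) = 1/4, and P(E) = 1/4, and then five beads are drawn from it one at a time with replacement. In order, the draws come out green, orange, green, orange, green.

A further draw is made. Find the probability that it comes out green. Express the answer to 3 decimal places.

0.467

Compute the likelihood of the observed sequence for each case: P(data | bowl A) = (4/11)(7/11)(4/11)(7/11)(4/11) = 0.019472; P(data | bowl B) = (6/9)(3/9)(6/9)(3/9)(6/9) = 0.032922; P(data | bowl C) = (3/7)(4/7)(3/7)(4/7)(3/7) = 0.025704; P(data | bowl D) = (2/8)(6/8)(2/8)(6/8)(2/8) = 0.0087891; P(data | bowl E) = (2/5)(3/5)(2/5)(3/5)(2/5) = 0.02304.
The prior-weighted likelihoods are 1/16 · 0.019472 = 0.001217, 3/16 · 0.032922 = 0.0061728, 1/4 · 0.025704 = 0.0064259, 1/4 · 0.0087891 = 0.0021973, 1/4 · 0.02304 = 0.00576; with total 0.021773.
Dividing through by the total gives posterior P(bowl A | data) = 0.055895, P(bowl B | data) = 0.28351, P(bowl C | data) = 0.29513, P(bowl D | data) = 0.10092, P(bowl E | data) = 0.26455.
So P(green next | data) = Σ P(green next | H) P(H | data) = (4/11)(0.055895) + (2/3)(0.28351) + (3/7)(0.29513) + (1/4)(0.10092) + (2/5)(0.26455) = 0.46686.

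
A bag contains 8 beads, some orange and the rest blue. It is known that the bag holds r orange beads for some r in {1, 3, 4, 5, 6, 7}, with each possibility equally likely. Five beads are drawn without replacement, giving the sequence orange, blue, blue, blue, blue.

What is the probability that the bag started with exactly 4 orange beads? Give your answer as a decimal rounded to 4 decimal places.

For each hypothesis, P(data | H) works out to: P(data | r = 1) = (1/8)(7/7)(6/6)(5/5)(4/4) = 1/8; P(data | r = 3) = (3/8)(5/7)(4/6)(3/5)(2/4) = 3/56; P(data | r = 4) = (4/8)(4/7)(3/6)(2/5)(1/4) = 1/70; P(data | r = 5) = (5/8)(3/7)(2/6)(1/5)(0/4) = 0; P(data | r = 6) = (6/8)(2/7)(1/6)(0/5) = 0; P(data | r = 7) = (7/8)(1/7)(0/6) = 0.
Multiplying each by its prior: 1/6 · 1/8 = 1/48, 1/6 · 3/56 = 1/112, 1/6 · 1/70 = 1/420, 1/6 · 0 = 0, 1/6 · 0 = 0, 1/6 · 0 = 0; these sum to 9/280.
So P(r = 4 | data) = (1/420) / (9/280) = 2/27.

0.0741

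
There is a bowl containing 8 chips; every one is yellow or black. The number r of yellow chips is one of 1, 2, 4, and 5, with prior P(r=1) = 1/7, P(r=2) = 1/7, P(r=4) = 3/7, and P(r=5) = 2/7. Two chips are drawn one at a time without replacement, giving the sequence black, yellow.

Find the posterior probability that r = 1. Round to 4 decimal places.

Under each hypothesis, the probability of the observed sequence is: P(data | r = 1) = (7/8)(1/7) = 1/8; P(data | r = 2) = (6/8)(2/7) = 3/14; P(data | r = 4) = (4/8)(4/7) = 2/7; P(data | r = 5) = (3/8)(5/7) = 15/56.
Weighting by the prior gives 1/7 · 1/8 = 1/56, 1/7 · 3/14 = 3/98, 3/7 · 2/7 = 6/49, 2/7 · 15/56 = 15/196; these sum to 97/392.
By Bayes' rule, P(r = 1 | data) = (1/56) / (97/392) = 7/97.

0.0722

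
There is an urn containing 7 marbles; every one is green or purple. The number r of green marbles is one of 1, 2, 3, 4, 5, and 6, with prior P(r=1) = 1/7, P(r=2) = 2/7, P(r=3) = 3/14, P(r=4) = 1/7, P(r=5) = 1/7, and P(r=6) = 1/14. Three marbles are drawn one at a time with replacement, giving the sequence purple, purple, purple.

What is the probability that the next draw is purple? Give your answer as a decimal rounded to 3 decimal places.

0.724

For each hypothesis, P(data | H) works out to: P(data | r = 1) = (6/7)(6/7)(6/7) = 0.62974; P(data | r = 2) = (5/7)(5/7)(5/7) = 0.36443; P(data | r = 3) = (4/7)(4/7)(4/7) = 0.18659; P(data | r = 4) = (3/7)(3/7)(3/7) = 0.078717; P(data | r = 5) = (2/7)(2/7)(2/7) = 0.023324; P(data | r = 6) = (1/7)(1/7)(1/7) = 0.0029155.
Multiplying each by its prior: 1/7 · 0.62974 = 0.089963, 2/7 · 0.36443 = 0.10412, 3/14 · 0.18659 = 0.039983, 1/7 · 0.078717 = 0.011245, 1/7 · 0.023324 = 0.0033319, 1/14 · 0.0029155 = 0.00020825; these sum to 0.24885.
The posterior is then P(r = 1 | data) = 0.36151, P(r = 2 | data) = 0.41841, P(r = 3 | data) = 0.16067, P(r = 4 | data) = 0.045188, P(r = 5 | data) = 0.013389, P(r = 6 | data) = 0.00083682.
The predictive probability is P(purple next | data) = (6/7)(0.36151) + (5/7)(0.41841) + (4/7)(0.16067) + (3/7)(0.045188) + (2/7)(0.013389) + (1/7)(0.00083682) = 0.72385.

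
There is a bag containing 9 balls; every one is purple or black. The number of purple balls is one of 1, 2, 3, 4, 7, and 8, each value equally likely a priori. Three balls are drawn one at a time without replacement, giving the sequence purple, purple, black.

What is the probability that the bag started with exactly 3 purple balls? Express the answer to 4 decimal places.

For each hypothesis, P(data | H) works out to: P(data | r = 1) = (1/9)(0/8) = 0; P(data | r = 2) = (2/9)(1/8)(7/7) = 0.027778; P(data | r = 3) = (3/9)(2/8)(6/7) = 0.071429; P(data | r = 4) = (4/9)(3/8)(5/7) = 0.11905; P(data | r = 7) = (7/9)(6/8)(2/7) = 0.16667; P(data | r = 8) = (8/9)(7/8)(1/7) = 0.11111.
Multiplying each by its prior: 1/6 · 0 = 0, 1/6 · 0.027778 = 0.0046296, 1/6 · 0.071429 = 0.011905, 1/6 · 0.11905 = 0.019841, 1/6 · 0.16667 = 0.027778, 1/6 · 0.11111 = 0.018519; with total 0.082672.
Therefore the posterior P(r = 3 | data) = (0.011905) / (0.082672) = 0.144.

0.1440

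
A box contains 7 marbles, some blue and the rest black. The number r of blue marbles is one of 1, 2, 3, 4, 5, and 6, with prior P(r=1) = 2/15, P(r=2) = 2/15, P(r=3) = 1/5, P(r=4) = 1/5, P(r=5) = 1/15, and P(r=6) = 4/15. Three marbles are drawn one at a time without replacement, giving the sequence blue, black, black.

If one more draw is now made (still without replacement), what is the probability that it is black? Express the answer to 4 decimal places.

0.5818

The likelihood of the observed sequence under each hypothesis: P(data | r = 1) = (1/7)(6/6)(5/5) = 1/7; P(data | r = 2) = (2/7)(5/6)(4/5) = 4/21; P(data | r = 3) = (3/7)(4/6)(3/5) = 6/35; P(data | r = 4) = (4/7)(3/6)(2/5) = 4/35; P(data | r = 5) = (5/7)(2/6)(1/5) = 1/21; P(data | r = 6) = (6/7)(1/6)(0/5) = 0.
Multiplying each by its prior: 2/15 · 1/7 = 2/105, 2/15 · 4/21 = 8/315, 1/5 · 6/35 = 6/175, 1/5 · 4/35 = 4/175, 1/15 · 1/21 = 1/315, 4/15 · 0 = 0; summing to 11/105.
The posterior is then P(r = 1 | data) = 2/11, P(r = 2 | data) = 8/33, P(r = 3 | data) = 18/55, P(r = 4 | data) = 12/55, P(r = 5 | data) = 1/33, P(r = 6 | data) = 0.
So P(black next | data) = Σ P(black next | H) P(H | data) = (1)(2/11) + (3/4)(8/33) + (1/2)(18/55) + (1/4)(12/55) + (0)(1/33) = 32/55.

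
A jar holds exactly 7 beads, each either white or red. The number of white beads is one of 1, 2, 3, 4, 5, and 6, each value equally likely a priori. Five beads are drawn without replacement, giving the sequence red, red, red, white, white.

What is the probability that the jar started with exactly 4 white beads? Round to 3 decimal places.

0.214

The likelihood of the observed sequence under each hypothesis: P(data | r = 1) = (6/7)(5/6)(4/5)(1/4)(0/3) = 0; P(data | r = 2) = (5/7)(4/6)(3/5)(2/4)(1/3) = 1/21; P(data | r = 3) = (4/7)(3/6)(2/5)(3/4)(2/3) = 2/35; P(data | r = 4) = (3/7)(2/6)(1/5)(4/4)(3/3) = 1/35; P(data | r = 5) = (2/7)(1/6)(0/5) = 0; P(data | r = 6) = (1/7)(0/6) = 0.
The prior-weighted likelihoods are 1/6 · 0 = 0, 1/6 · 1/21 = 1/126, 1/6 · 2/35 = 1/105, 1/6 · 1/35 = 1/210, 1/6 · 0 = 0, 1/6 · 0 = 0; these sum to 1/45.
So P(r = 4 | data) = (1/210) / (1/45) = 3/14.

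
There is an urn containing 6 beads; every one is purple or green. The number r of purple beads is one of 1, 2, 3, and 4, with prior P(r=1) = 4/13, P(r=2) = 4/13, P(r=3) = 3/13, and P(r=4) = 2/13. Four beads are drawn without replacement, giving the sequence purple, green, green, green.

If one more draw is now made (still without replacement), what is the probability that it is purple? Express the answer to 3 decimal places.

For each hypothesis, P(data | H) works out to: P(data | r = 1) = (1/6)(5/5)(4/4)(3/3) = 1/6; P(data | r = 2) = (2/6)(4/5)(3/4)(2/3) = 2/15; P(data | r = 3) = (3/6)(3/5)(2/4)(1/3) = 1/20; P(data | r = 4) = (4/6)(2/5)(1/4)(0/3) = 0.
Weighting by the prior gives 4/13 · 1/6 = 2/39, 4/13 · 2/15 = 8/195, 3/13 · 1/20 = 3/260, 2/13 · 0 = 0; summing to 27/260.
Dividing through by the total gives posterior P(r = 1 | data) = 40/81, P(r = 2 | data) = 32/81, P(r = 3 | data) = 1/9, P(r = 4 | data) = 0.
Averaging over the posterior, P(purple next | data) = (0)(40/81) + (1/2)(32/81) + (1)(1/9) = 25/81.

0.309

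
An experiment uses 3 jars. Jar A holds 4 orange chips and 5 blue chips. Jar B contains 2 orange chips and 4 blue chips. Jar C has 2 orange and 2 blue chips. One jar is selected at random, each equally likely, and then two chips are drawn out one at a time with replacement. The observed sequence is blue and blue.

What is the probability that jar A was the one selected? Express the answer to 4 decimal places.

Compute the likelihood of the observed sequence for each case: P(data | jar A) = (5/9)(5/9) = 25/81; P(data | jar B) = (4/6)(4/6) = 4/9; P(data | jar C) = (2/4)(2/4) = 1/4.
Weighting by the prior gives 1/3 · 25/81 = 25/243, 1/3 · 4/9 = 4/27, 1/3 · 1/4 = 1/12; these sum to 325/972.
By Bayes' rule, P(jar A | data) = (25/243) / (325/972) = 4/13.

0.3077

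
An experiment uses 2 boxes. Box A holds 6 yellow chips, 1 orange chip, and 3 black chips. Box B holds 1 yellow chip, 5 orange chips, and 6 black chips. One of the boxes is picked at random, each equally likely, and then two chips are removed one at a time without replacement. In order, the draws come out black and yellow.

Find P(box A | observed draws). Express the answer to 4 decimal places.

Compute the likelihood of the observed sequence for each case: P(data | box A) = (3/10)(6/9) = 1/5; P(data | box B) = (6/12)(1/11) = 1/22.
Multiplying each by its prior: 1/2 · 1/5 = 1/10, 1/2 · 1/22 = 1/44; summing to 27/220.
Hence P(box A | data) = (1/10) / (27/220) = 22/27.

0.8148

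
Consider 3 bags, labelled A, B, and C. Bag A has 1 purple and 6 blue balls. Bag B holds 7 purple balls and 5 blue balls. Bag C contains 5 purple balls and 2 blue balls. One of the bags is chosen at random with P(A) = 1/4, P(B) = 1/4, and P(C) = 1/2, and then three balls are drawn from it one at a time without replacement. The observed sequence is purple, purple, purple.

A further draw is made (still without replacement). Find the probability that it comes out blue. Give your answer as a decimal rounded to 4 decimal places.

The likelihood of the observed sequence under each hypothesis: P(data | bag A) = (1/7)(0/6) = 0; P(data | bag B) = (7/12)(6/11)(5/10) = 0.15909; P(data | bag C) = (5/7)(4/6)(3/5) = 0.28571.
Multiplying each by its prior: 1/4 · 0 = 0, 1/4 · 0.15909 = 0.039773, 1/2 · 0.28571 = 0.14286; summing to 0.18263.
Normalising, the posterior is P(bag A | data) = 0, P(bag B | data) = 0.21778, P(bag C | data) = 0.78222.
Averaging over the posterior, P(blue next | data) = (5/9)(0.21778) + (1/2)(0.78222) = 0.5121.

0.5121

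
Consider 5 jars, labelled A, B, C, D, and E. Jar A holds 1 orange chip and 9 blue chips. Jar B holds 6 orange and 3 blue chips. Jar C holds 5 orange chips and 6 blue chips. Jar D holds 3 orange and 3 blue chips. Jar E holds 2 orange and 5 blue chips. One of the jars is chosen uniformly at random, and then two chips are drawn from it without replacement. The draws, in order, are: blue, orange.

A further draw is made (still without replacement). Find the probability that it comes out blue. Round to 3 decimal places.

For each hypothesis, P(data | H) works out to: P(data | jar A) = (9/10)(1/9) = 0.1; P(data | jar B) = (3/9)(6/8) = 0.25; P(data | jar C) = (6/11)(5/10) = 0.27273; P(data | jar D) = (3/6)(3/5) = 0.3; P(data | jar E) = (5/7)(2/6) = 0.2381.
Multiplying each by its prior: 1/5 · 0.1 = 0.02, 1/5 · 0.25 = 0.05, 1/5 · 0.27273 = 0.054545, 1/5 · 0.3 = 0.06, 1/5 · 0.2381 = 0.047619; these sum to 0.23216.
The posterior is then P(jar A | data) = 0.086146, P(jar B | data) = 0.21536, P(jar C | data) = 0.23494, P(jar D | data) = 0.25844, P(jar E | data) = 0.20511.
The predictive probability is P(blue next | data) = (1)(0.086146) + (2/7)(0.21536) + (5/9)(0.23494) + (1/2)(0.25844) + (4/5)(0.20511) = 0.57151.

0.572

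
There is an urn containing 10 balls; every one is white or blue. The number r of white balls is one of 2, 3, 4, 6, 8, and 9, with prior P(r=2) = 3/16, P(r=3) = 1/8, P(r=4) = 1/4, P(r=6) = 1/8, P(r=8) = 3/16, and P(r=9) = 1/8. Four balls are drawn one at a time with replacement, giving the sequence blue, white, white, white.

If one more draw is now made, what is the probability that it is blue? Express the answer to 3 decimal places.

0.334

Compute the likelihood of the observed sequence for each case: P(data | r = 2) = (8/10)(2/10)(2/10)(2/10) = 0.0064; P(data | r = 3) = (7/10)(3/10)(3/10)(3/10) = 0.0189; P(data | r = 4) = (6/10)(4/10)(4/10)(4/10) = 0.0384; P(data | r = 6) = (4/10)(6/10)(6/10)(6/10) = 0.0864; P(data | r = 8) = (2/10)(8/10)(8/10)(8/10) = 0.1024; P(data | r = 9) = (1/10)(9/10)(9/10)(9/10) = 0.0729.
Multiplying each by its prior: 3/16 · 0.0064 = 0.0012, 1/8 · 0.0189 = 0.0023625, 1/4 · 0.0384 = 0.0096, 1/8 · 0.0864 = 0.0108, 3/16 · 0.1024 = 0.0192, 1/8 · 0.0729 = 0.0091125; summing to 0.052275.
The posterior is then P(r = 2 | data) = 0.022956, P(r = 3 | data) = 0.045194, P(r = 4 | data) = 0.18364, P(r = 6 | data) = 0.2066, P(r = 8 | data) = 0.36729, P(r = 9 | data) = 0.17432.
The predictive probability is P(blue next | data) = (4/5)(0.022956) + (7/10)(0.045194) + (3/5)(0.18364) + (2/5)(0.2066) + (1/5)(0.36729) + (1/10)(0.17432) = 0.33372.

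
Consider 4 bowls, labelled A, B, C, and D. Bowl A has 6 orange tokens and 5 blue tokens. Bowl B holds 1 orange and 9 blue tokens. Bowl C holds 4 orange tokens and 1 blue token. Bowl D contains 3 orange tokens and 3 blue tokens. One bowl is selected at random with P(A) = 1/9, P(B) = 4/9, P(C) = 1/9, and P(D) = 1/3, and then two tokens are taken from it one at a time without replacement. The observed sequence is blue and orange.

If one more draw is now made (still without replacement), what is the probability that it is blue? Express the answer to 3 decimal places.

0.548

Compute the likelihood of the observed sequence for each case: P(data | bowl A) = (5/11)(6/10) = 3/11; P(data | bowl B) = (9/10)(1/9) = 1/10; P(data | bowl C) = (1/5)(4/4) = 1/5; P(data | bowl D) = (3/6)(3/5) = 3/10.
Weighting by the prior gives 1/9 · 3/11 = 1/33, 4/9 · 1/10 = 2/45, 1/9 · 1/5 = 1/45, 1/3 · 3/10 = 1/10; summing to 13/66.
Normalising, the posterior is P(bowl A | data) = 0.15385, P(bowl B | data) = 0.22564, P(bowl C | data) = 0.11282, P(bowl D | data) = 0.50769.
So P(blue next | data) = Σ P(blue next | H) P(H | data) = (4/9)(0.15385) + (1)(0.22564) + (0)(0.11282) + (1/2)(0.50769) = 0.54786.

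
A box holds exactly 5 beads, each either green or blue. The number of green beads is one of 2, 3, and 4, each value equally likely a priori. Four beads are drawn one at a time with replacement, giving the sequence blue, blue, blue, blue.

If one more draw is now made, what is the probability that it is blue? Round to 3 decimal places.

0.563

Under each hypothesis, the probability of the observed sequence is: P(data | r = 2) = (3/5)(3/5)(3/5)(3/5) = 0.1296; P(data | r = 3) = (2/5)(2/5)(2/5)(2/5) = 0.0256; P(data | r = 4) = (1/5)(1/5)(1/5)(1/5) = 0.0016.
The prior-weighted likelihoods are 1/3 · 0.1296 = 0.0432, 1/3 · 0.0256 = 0.0085333, 1/3 · 0.0016 = 0.00053333; these sum to 0.052267.
Normalising, the posterior is P(r = 2 | data) = 0.82653, P(r = 3 | data) = 0.16327, P(r = 4 | data) = 0.010204.
So P(blue next | data) = Σ P(blue next | H) P(H | data) = (3/5)(0.82653) + (2/5)(0.16327) + (1/5)(0.010204) = 0.56327.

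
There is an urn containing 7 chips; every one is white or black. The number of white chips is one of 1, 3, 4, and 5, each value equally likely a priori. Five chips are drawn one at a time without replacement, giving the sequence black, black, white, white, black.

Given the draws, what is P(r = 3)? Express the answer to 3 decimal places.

0.667

The likelihood of the observed sequence under each hypothesis: P(data | r = 1) = (6/7)(5/6)(1/5)(0/4) = 0; P(data | r = 3) = (4/7)(3/6)(3/5)(2/4)(2/3) = 2/35; P(data | r = 4) = (3/7)(2/6)(4/5)(3/4)(1/3) = 1/35; P(data | r = 5) = (2/7)(1/6)(5/5)(4/4)(0/3) = 0.
Multiplying each by its prior: 1/4 · 0 = 0, 1/4 · 2/35 = 1/70, 1/4 · 1/35 = 1/140, 1/4 · 0 = 0; summing to 3/140.
Therefore the posterior P(r = 3 | data) = (1/70) / (3/140) = 2/3.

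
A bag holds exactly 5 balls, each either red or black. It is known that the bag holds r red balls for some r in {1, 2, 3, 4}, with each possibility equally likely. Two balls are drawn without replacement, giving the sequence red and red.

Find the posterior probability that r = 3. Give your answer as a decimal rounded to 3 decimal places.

0.300

For each hypothesis, P(data | H) works out to: P(data | r = 1) = (1/5)(0/4) = 0; P(data | r = 2) = (2/5)(1/4) = 1/10; P(data | r = 3) = (3/5)(2/4) = 3/10; P(data | r = 4) = (4/5)(3/4) = 3/5.
Weighting by the prior gives 1/4 · 0 = 0, 1/4 · 1/10 = 1/40, 1/4 · 3/10 = 3/40, 1/4 · 3/5 = 3/20; these sum to 1/4.
By Bayes' rule, P(r = 3 | data) = (3/40) / (1/4) = 3/10.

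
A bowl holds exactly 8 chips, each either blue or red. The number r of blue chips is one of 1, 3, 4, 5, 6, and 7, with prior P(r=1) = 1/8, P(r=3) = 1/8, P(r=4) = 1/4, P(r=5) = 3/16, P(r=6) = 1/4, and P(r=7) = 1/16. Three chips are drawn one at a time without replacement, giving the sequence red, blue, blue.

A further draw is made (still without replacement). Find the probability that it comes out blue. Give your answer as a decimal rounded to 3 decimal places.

Under each hypothesis, the probability of the observed sequence is: P(data | r = 1) = (7/8)(1/7)(0/6) = 0; P(data | r = 3) = (5/8)(3/7)(2/6) = 5/56; P(data | r = 4) = (4/8)(4/7)(3/6) = 1/7; P(data | r = 5) = (3/8)(5/7)(4/6) = 5/28; P(data | r = 6) = (2/8)(6/7)(5/6) = 5/28; P(data | r = 7) = (1/8)(7/7)(6/6) = 1/8.
Multiplying each by its prior: 1/8 · 0 = 0, 1/8 · 5/56 = 5/448, 1/4 · 1/7 = 1/28, 3/16 · 5/28 = 15/448, 1/4 · 5/28 = 5/112, 1/16 · 1/8 = 1/128; summing to 17/128.
Normalising, the posterior is P(r = 1 | data) = 0, P(r = 3 | data) = 10/119, P(r = 4 | data) = 32/119, P(r = 5 | data) = 30/119, P(r = 6 | data) = 40/119, P(r = 7 | data) = 1/17.
The predictive probability is P(blue next | data) = (1/5)(10/119) + (2/5)(32/119) + (3/5)(30/119) + (4/5)(40/119) + (1)(1/17) = 359/595.

0.603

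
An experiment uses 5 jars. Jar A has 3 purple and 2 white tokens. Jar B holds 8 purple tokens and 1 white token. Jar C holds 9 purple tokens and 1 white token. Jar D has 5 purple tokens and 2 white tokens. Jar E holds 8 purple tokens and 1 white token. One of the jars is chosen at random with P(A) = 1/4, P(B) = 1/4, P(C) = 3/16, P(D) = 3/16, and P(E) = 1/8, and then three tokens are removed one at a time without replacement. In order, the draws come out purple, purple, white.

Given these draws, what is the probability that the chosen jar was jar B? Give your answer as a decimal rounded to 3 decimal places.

0.190

For each hypothesis, P(data | H) works out to: P(data | jar A) = (3/5)(2/4)(2/3) = 0.2; P(data | jar B) = (8/9)(7/8)(1/7) = 0.11111; P(data | jar C) = (9/10)(8/9)(1/8) = 0.1; P(data | jar D) = (5/7)(4/6)(2/5) = 0.19048; P(data | jar E) = (8/9)(7/8)(1/7) = 0.11111.
The prior-weighted likelihoods are 1/4 · 0.2 = 0.05, 1/4 · 0.11111 = 0.027778, 3/16 · 0.1 = 0.01875, 3/16 · 0.19048 = 0.035714, 1/8 · 0.11111 = 0.013889; summing to 0.14613.
Therefore the posterior P(jar B | data) = (0.027778) / (0.14613) = 0.19009.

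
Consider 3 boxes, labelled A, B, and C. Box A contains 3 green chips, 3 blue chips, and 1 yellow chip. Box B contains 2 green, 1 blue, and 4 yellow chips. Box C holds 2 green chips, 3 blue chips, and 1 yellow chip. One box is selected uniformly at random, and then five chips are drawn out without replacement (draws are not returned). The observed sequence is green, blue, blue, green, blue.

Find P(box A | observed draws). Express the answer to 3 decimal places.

For each hypothesis, P(data | H) works out to: P(data | box A) = (3/7)(3/6)(2/5)(2/4)(1/3) = 0.014286; P(data | box B) = (2/7)(1/6)(0/5) = 0; P(data | box C) = (2/6)(3/5)(2/4)(1/3)(1/2) = 0.016667.
Weighting by the prior gives 1/3 · 0.014286 = 0.0047619, 1/3 · 0 = 0, 1/3 · 0.016667 = 0.0055556; summing to 0.010317.
Therefore the posterior P(box A | data) = (0.0047619) / (0.010317) = 0.46154.

0.462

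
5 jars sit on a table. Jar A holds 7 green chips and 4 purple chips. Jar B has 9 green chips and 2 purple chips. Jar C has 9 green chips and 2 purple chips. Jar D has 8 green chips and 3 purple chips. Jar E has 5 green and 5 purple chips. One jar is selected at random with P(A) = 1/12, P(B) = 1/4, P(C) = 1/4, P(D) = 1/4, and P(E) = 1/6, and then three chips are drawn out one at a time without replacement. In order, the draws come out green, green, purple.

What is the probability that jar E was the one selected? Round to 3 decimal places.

0.152

Compute the likelihood of the observed sequence for each case: P(data | jar A) = (7/11)(6/10)(4/9) = 0.1697; P(data | jar B) = (9/11)(8/10)(2/9) = 0.14545; P(data | jar C) = (9/11)(8/10)(2/9) = 0.14545; P(data | jar D) = (8/11)(7/10)(3/9) = 0.1697; P(data | jar E) = (5/10)(4/9)(5/8) = 0.13889.
Weighting by the prior gives 1/12 · 0.1697 = 0.014141, 1/4 · 0.14545 = 0.036364, 1/4 · 0.14545 = 0.036364, 1/4 · 0.1697 = 0.042424, 1/6 · 0.13889 = 0.023148; summing to 0.15244.
So P(jar E | data) = (0.023148) / (0.15244) = 0.15185.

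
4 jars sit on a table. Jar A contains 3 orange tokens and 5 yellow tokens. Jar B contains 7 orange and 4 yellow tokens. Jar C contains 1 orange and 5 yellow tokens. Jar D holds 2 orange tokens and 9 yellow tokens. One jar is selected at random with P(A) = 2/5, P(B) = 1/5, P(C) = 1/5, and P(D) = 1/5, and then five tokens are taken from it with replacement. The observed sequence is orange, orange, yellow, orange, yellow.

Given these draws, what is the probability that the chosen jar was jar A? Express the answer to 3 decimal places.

For each hypothesis, P(data | H) works out to: P(data | jar A) = (3/8)(3/8)(5/8)(3/8)(5/8) = 0.020599; P(data | jar B) = (7/11)(7/11)(4/11)(7/11)(4/11) = 0.034076; P(data | jar C) = (1/6)(1/6)(5/6)(1/6)(5/6) = 0.003215; P(data | jar D) = (2/11)(2/11)(9/11)(2/11)(9/11) = 0.0040236.
The prior-weighted likelihoods are 2/5 · 0.020599 = 0.0082397, 1/5 · 0.034076 = 0.0068152, 1/5 · 0.003215 = 0.000643, 1/5 · 0.0040236 = 0.00080471; these sum to 0.016503.
Hence P(jar A | data) = (0.0082397) / (0.016503) = 0.4993.

0.499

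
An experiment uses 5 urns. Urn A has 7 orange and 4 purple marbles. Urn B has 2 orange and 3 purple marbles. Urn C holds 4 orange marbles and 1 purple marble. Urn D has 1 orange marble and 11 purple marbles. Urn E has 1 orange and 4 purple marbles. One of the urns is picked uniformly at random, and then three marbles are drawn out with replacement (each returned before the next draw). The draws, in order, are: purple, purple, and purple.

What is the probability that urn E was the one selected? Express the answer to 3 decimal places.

0.329

The likelihood of the observed sequence under each hypothesis: P(data | urn A) = (4/11)(4/11)(4/11) = 0.048084; P(data | urn B) = (3/5)(3/5)(3/5) = 0.216; P(data | urn C) = (1/5)(1/5)(1/5) = 0.008; P(data | urn D) = (11/12)(11/12)(11/12) = 0.77025; P(data | urn E) = (4/5)(4/5)(4/5) = 0.512.
Weighting by the prior gives 1/5 · 0.048084 = 0.0096168, 1/5 · 0.216 = 0.0432, 1/5 · 0.008 = 0.0016, 1/5 · 0.77025 = 0.15405, 1/5 · 0.512 = 0.1024; these sum to 0.31087.
Hence P(urn E | data) = (0.1024) / (0.31087) = 0.3294.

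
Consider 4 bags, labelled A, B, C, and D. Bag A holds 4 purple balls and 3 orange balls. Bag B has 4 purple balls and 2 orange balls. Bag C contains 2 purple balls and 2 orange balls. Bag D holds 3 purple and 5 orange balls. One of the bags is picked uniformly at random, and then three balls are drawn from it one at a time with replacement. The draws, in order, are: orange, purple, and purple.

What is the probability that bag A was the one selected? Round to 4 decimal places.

0.2793

For each hypothesis, P(data | H) works out to: P(data | bag A) = (3/7)(4/7)(4/7) = 0.13994; P(data | bag B) = (2/6)(4/6)(4/6) = 0.14815; P(data | bag C) = (2/4)(2/4)(2/4) = 0.125; P(data | bag D) = (5/8)(3/8)(3/8) = 0.087891.
Weighting by the prior gives 1/4 · 0.13994 = 0.034985, 1/4 · 0.14815 = 0.037037, 1/4 · 0.125 = 0.03125, 1/4 · 0.087891 = 0.021973; these sum to 0.12525.
So P(bag A | data) = (0.034985) / (0.12525) = 0.27934.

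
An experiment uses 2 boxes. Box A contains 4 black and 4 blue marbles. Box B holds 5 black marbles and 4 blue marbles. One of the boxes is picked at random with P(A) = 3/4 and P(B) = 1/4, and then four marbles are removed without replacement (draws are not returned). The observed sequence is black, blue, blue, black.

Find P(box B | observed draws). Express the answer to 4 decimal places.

0.2358

The likelihood of the observed sequence under each hypothesis: P(data | box A) = (4/8)(4/7)(3/6)(3/5) = 3/35; P(data | box B) = (5/9)(4/8)(3/7)(4/6) = 5/63.
The prior-weighted likelihoods are 3/4 · 3/35 = 9/140, 1/4 · 5/63 = 5/252; with total 53/630.
By Bayes' rule, P(box B | data) = (5/252) / (53/630) = 25/106.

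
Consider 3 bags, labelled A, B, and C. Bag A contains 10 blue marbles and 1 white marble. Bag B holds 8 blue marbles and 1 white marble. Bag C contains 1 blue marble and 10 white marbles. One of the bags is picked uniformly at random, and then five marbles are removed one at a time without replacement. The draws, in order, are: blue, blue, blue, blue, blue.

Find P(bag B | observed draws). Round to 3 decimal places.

0.449

Under each hypothesis, the probability of the observed sequence is: P(data | bag A) = (10/11)(9/10)(8/9)(7/8)(6/7) = 6/11; P(data | bag B) = (8/9)(7/8)(6/7)(5/6)(4/5) = 4/9; P(data | bag C) = (1/11)(0/10) = 0.
The prior-weighted likelihoods are 1/3 · 6/11 = 2/11, 1/3 · 4/9 = 4/27, 1/3 · 0 = 0; these sum to 98/297.
Hence P(bag B | data) = (4/27) / (98/297) = 22/49.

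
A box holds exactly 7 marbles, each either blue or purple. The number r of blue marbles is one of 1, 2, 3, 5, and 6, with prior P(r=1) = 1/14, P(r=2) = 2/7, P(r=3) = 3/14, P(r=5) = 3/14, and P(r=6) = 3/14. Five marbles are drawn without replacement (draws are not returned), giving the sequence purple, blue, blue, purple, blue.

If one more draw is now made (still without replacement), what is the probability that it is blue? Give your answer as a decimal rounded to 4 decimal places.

0.6250

Under each hypothesis, the probability of the observed sequence is: P(data | r = 1) = (6/7)(1/6)(0/5) = 0; P(data | r = 2) = (5/7)(2/6)(1/5)(4/4)(0/3) = 0; P(data | r = 3) = (4/7)(3/6)(2/5)(3/4)(1/3) = 1/35; P(data | r = 5) = (2/7)(5/6)(4/5)(1/4)(3/3) = 1/21; P(data | r = 6) = (1/7)(6/6)(5/5)(0/4) = 0.
Multiplying each by its prior: 1/14 · 0 = 0, 2/7 · 0 = 0, 3/14 · 1/35 = 3/490, 3/14 · 1/21 = 1/98, 3/14 · 0 = 0; summing to 4/245.
Dividing through by the total gives posterior P(r = 1 | data) = 0, P(r = 2 | data) = 0, P(r = 3 | data) = 3/8, P(r = 5 | data) = 5/8, P(r = 6 | data) = 0.
The predictive probability is P(blue next | data) = (0)(3/8) + (1)(5/8) = 5/8.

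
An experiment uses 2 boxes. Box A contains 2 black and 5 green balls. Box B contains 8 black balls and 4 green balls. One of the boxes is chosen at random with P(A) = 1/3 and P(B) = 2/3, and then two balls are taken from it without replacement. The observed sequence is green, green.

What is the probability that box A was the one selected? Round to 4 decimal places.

0.7237

Under each hypothesis, the probability of the observed sequence is: P(data | box A) = (5/7)(4/6) = 10/21; P(data | box B) = (4/12)(3/11) = 1/11.
Multiplying each by its prior: 1/3 · 10/21 = 10/63, 2/3 · 1/11 = 2/33; summing to 152/693.
By Bayes' rule, P(box A | data) = (10/63) / (152/693) = 55/76.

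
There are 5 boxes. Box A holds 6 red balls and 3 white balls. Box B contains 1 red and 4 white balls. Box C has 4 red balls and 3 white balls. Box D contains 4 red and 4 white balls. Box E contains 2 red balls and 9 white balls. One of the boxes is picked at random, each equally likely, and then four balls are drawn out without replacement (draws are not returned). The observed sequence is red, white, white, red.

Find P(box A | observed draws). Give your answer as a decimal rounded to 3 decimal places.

For each hypothesis, P(data | H) works out to: P(data | box A) = (6/9)(3/8)(2/7)(5/6) = 0.059524; P(data | box B) = (1/5)(4/4)(3/3)(0/2) = 0; P(data | box C) = (4/7)(3/6)(2/5)(3/4) = 0.085714; P(data | box D) = (4/8)(4/7)(3/6)(3/5) = 0.085714; P(data | box E) = (2/11)(9/10)(8/9)(1/8) = 0.018182.
Multiplying each by its prior: 1/5 · 0.059524 = 0.011905, 1/5 · 0 = 0, 1/5 · 0.085714 = 0.017143, 1/5 · 0.085714 = 0.017143, 1/5 · 0.018182 = 0.0036364; summing to 0.049827.
By Bayes' rule, P(box A | data) = (0.011905) / (0.049827) = 0.23892.

0.239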